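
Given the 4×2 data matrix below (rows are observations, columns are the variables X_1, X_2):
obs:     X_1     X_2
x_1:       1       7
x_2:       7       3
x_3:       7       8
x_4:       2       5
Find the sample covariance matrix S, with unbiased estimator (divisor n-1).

Step 1 — column means:
  mean(X_1) = (1 + 7 + 7 + 2) / 4 = 17/4 = 4.25
  mean(X_2) = (7 + 3 + 8 + 5) / 4 = 23/4 = 5.75

Step 2 — sample covariance S[i,j] = (1/(n-1)) · Σ_k (x_{k,i} - mean_i) · (x_{k,j} - mean_j), with n-1 = 3.
  S[X_1,X_1] = ((-3.25)·(-3.25) + (2.75)·(2.75) + (2.75)·(2.75) + (-2.25)·(-2.25)) / 3 = 30.75/3 = 10.25
  S[X_1,X_2] = ((-3.25)·(1.25) + (2.75)·(-2.75) + (2.75)·(2.25) + (-2.25)·(-0.75)) / 3 = -3.75/3 = -1.25
  S[X_2,X_2] = ((1.25)·(1.25) + (-2.75)·(-2.75) + (2.25)·(2.25) + (-0.75)·(-0.75)) / 3 = 14.75/3 = 4.9167

S is symmetric (S[j,i] = S[i,j]). Assembling:

S = [[10.25, -1.25],
 [-1.25, 4.9167]]


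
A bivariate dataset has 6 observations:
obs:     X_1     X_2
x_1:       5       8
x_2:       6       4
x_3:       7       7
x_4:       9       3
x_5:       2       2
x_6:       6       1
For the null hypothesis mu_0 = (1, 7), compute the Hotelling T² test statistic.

Step 1 — sample mean vector:
  mean(X_1) = (5 + 6 + 7 + 9 + 2 + 6) / 6 = 35/6 = 5.8333
  mean(X_2) = (8 + 4 + 7 + 3 + 2 + 1) / 6 = 25/6 = 4.1667
  x̄ = (5.8333, 4.1667),  deviation x̄ - mu_0 = (5.8333, 4.1667) - (1, 7) = (4.8333, -2.8333).

Step 2 — sample covariance matrix, S[i,j] = (1/(n-1)) · Σ_k (x_{k,i} - mean_i) · (x_{k,j} - mean_j), divisor n-1 = 5:
  S[X_1,X_1] = ((-0.8333)·(-0.8333) + (0.1667)·(0.1667) + (1.1667)·(1.1667) + (3.1667)·(3.1667) + (-3.8333)·(-3.8333) + (0.1667)·(0.1667)) / 5 = 26.8333/5 = 5.3667
  S[X_1,X_2] = ((-0.8333)·(3.8333) + (0.1667)·(-0.1667) + (1.1667)·(2.8333) + (3.1667)·(-1.1667) + (-3.8333)·(-2.1667) + (0.1667)·(-3.1667)) / 5 = 4.1667/5 = 0.8333
  S[X_2,X_2] = ((3.8333)·(3.8333) + (-0.1667)·(-0.1667) + (2.8333)·(2.8333) + (-1.1667)·(-1.1667) + (-2.1667)·(-2.1667) + (-3.1667)·(-3.1667)) / 5 = 38.8333/5 = 7.7667
  S = [[5.3667, 0.8333],
 [0.8333, 7.7667]].

Step 3 — invert S. det(S) = 5.3667·7.7667 - (0.8333)² = 40.9867.
  S^{-1} = (1/det) · [[d, -b], [-b, a]] = [[0.1895, -0.0203],
 [-0.0203, 0.1309]].

Step 4 — quadratic form (x̄ - mu_0)^T · S^{-1} · (x̄ - mu_0):
  S^{-1} · (x̄ - mu_0) = (0.9735, -0.4693),
  (x̄ - mu_0)^T · [...] = (4.8333)·(0.9735) + (-2.8333)·(-0.4693) = 6.0348.

Step 5 — scale by n: T² = 6 · 6.0348 = 36.2085.

T² ≈ 36.2085


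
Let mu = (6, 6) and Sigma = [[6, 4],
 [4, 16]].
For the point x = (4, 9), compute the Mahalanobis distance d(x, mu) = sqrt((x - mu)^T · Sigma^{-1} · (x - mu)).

Step 1 — centre the observation: (x - mu) = (-2, 3).

Step 2 — invert Sigma. det(Sigma) = 6·16 - (4)² = 80.
  Sigma^{-1} = (1/det) · [[d, -b], [-b, a]] = [[0.2, -0.05],
 [-0.05, 0.075]].

Step 3 — form the quadratic (x - mu)^T · Sigma^{-1} · (x - mu):
  Sigma^{-1} · (x - mu) = (-0.55, 0.325).
  (x - mu)^T · [Sigma^{-1} · (x - mu)] = (-2)·(-0.55) + (3)·(0.325) = 2.075.

Step 4 — take square root: d = √(2.075) ≈ 1.4405.

d(x, mu) = √(2.075) ≈ 1.4405


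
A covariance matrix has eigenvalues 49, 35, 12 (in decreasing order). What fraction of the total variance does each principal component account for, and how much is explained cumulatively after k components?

Step 1 — total variance = trace(Sigma) = Σ λ_i = 49 + 35 + 12 = 96.

Step 2 — fraction explained by component i = λ_i / Σ λ:
  PC1: 49/96 = 0.5104
  PC2: 35/96 = 0.3646
  PC3: 12/96 = 0.125

Step 3 — cumulative fraction after k components = (λ_1 + ... + λ_k) / Σ λ:
  k = 1: 49/96 = 0.5104
  k = 2: (49 + 35)/96 = 84/96 = 0.875
  k = 3: (49 + 35 + 12)/96 = 96/96 = 1

Summary (fraction, with percent):

explained: PC1 0.5104 (51.04%), PC2 0.3646 (36.46%), PC3 0.125 (12.5%);  cumulative: 0.5104, 0.875, 1


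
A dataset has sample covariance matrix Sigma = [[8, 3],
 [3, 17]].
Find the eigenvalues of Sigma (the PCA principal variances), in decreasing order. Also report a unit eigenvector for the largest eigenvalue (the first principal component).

Step 1 — characteristic polynomial of 2×2 Sigma:
  det(Sigma - λI) = λ² - trace · λ + det = 0.
  trace = 8 + 17 = 25, det = 8·17 - (3)² = 127.
Step 2 — discriminant:
  Δ = trace² - 4·det = 625 - 508 = 117.
Step 3 — eigenvalues:
  λ = (trace ± √Δ)/2 = (25 ± 10.8167)/2,
  λ_1 = 17.9083,  λ_2 = 7.0917.

Step 4 — unit eigenvector for λ_1: solve (Sigma - λ_1 I)v = 0. First row:
  (8 - 17.9083)·v_x + (3)·v_y = 0, i.e. (-9.9083)·v_x + (3)·v_y = 0,
  so v ∝ (b, λ_1 - a) = (3, 9.9083) = u.
  ||u|| = √((3)² + (9.9083)²) = √(107.1749) ≈ 10.3525,
  v_1 = u/||u|| ≈ (0.2898, 0.9571) (||v_1|| = 1).

λ_1 = 17.9083,  λ_2 = 7.0917;  v_1 ≈ (0.2898, 0.9571)


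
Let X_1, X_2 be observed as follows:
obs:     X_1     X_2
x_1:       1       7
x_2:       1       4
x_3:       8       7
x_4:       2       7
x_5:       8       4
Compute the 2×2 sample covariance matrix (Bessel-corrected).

Step 1 — column means:
  mean(X_1) = (1 + 1 + 8 + 2 + 8) / 5 = 20/5 = 4
  mean(X_2) = (7 + 4 + 7 + 7 + 4) / 5 = 29/5 = 5.8

Step 2 — sample covariance S[i,j] = (1/(n-1)) · Σ_k (x_{k,i} - mean_i) · (x_{k,j} - mean_j), with n-1 = 4.
  S[X_1,X_1] = ((-3)·(-3) + (-3)·(-3) + (4)·(4) + (-2)·(-2) + (4)·(4)) / 4 = 54/4 = 13.5
  S[X_1,X_2] = ((-3)·(1.2) + (-3)·(-1.8) + (4)·(1.2) + (-2)·(1.2) + (4)·(-1.8)) / 4 = -3/4 = -0.75
  S[X_2,X_2] = ((1.2)·(1.2) + (-1.8)·(-1.8) + (1.2)·(1.2) + (1.2)·(1.2) + (-1.8)·(-1.8)) / 4 = 10.8/4 = 2.7

S is symmetric (S[j,i] = S[i,j]). Assembling:

S = [[13.5, -0.75],
 [-0.75, 2.7]]


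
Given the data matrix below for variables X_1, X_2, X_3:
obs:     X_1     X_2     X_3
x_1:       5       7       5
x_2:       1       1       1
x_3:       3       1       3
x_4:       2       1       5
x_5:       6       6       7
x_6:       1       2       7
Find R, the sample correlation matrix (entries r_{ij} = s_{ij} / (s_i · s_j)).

Step 1 — column means:
  mean(X_1) = (5 + 1 + 3 + 2 + 6 + 1) / 6 = 18/6 = 3
  mean(X_2) = (7 + 1 + 1 + 1 + 6 + 2) / 6 = 18/6 = 3
  mean(X_3) = (5 + 1 + 3 + 5 + 7 + 7) / 6 = 28/6 = 4.6667

Step 2 — sample variances and covariances s[i,j] = (1/(n-1)) · Σ_k (x_{k,i} - mean_i) · (x_{k,j} - mean_j), with n-1 = 5:
  s[X_1,X_1] = ((2)·(2) + (-2)·(-2) + (0)·(0) + (-1)·(-1) + (3)·(3) + (-2)·(-2)) / 5 = 22/5 = 4.4
  s[X_1,X_2] = ((2)·(4) + (-2)·(-2) + (0)·(-2) + (-1)·(-2) + (3)·(3) + (-2)·(-1)) / 5 = 25/5 = 5
  s[X_1,X_3] = ((2)·(0.3333) + (-2)·(-3.6667) + (0)·(-1.6667) + (-1)·(0.3333) + (3)·(2.3333) + (-2)·(2.3333)) / 5 = 10/5 = 2
  s[X_2,X_2] = ((4)·(4) + (-2)·(-2) + (-2)·(-2) + (-2)·(-2) + (3)·(3) + (-1)·(-1)) / 5 = 38/5 = 7.6
  s[X_2,X_3] = ((4)·(0.3333) + (-2)·(-3.6667) + (-2)·(-1.6667) + (-2)·(0.3333) + (3)·(2.3333) + (-1)·(2.3333)) / 5 = 16/5 = 3.2
  s[X_3,X_3] = ((0.3333)·(0.3333) + (-3.6667)·(-3.6667) + (-1.6667)·(-1.6667) + (0.3333)·(0.3333) + (2.3333)·(2.3333) + (2.3333)·(2.3333)) / 5 = 27.3333/5 = 5.4667
  Sample standard deviations s_i = √(s[i,i]):
  s(X_1) = √(4.4) = 2.0976
  s(X_2) = √(7.6) = 2.7568
  s(X_3) = √(5.4667) = 2.3381

Step 3 — r_{ij} = s_{ij} / (s_i · s_j):
  r[X_1,X_1] = 1 (diagonal).
  r[X_1,X_2] = 5 / (2.0976 · 2.7568) = 5 / 5.7827 = 0.8646
  r[X_1,X_3] = 2 / (2.0976 · 2.3381) = 2 / 4.9044 = 0.4078
  r[X_2,X_2] = 1 (diagonal).
  r[X_2,X_3] = 3.2 / (2.7568 · 2.3381) = 3.2 / 6.4457 = 0.4965
  r[X_3,X_3] = 1 (diagonal).

R is symmetric with unit diagonal. Assembling:

R = [[1, 0.8646, 0.4078],
 [0.8646, 1, 0.4965],
 [0.4078, 0.4965, 1]]


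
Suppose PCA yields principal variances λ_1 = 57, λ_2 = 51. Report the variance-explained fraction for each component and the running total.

Step 1 — total variance = trace(Sigma) = Σ λ_i = 57 + 51 = 108.

Step 2 — fraction explained by component i = λ_i / Σ λ:
  PC1: 57/108 = 0.5278
  PC2: 51/108 = 0.4722

Step 3 — cumulative fraction after k components = (λ_1 + ... + λ_k) / Σ λ:
  k = 1: 57/108 = 0.5278
  k = 2: (57 + 51)/108 = 108/108 = 1

Summary (fraction, with percent):

explained: PC1 0.5278 (52.78%), PC2 0.4722 (47.22%);  cumulative: 0.5278, 1


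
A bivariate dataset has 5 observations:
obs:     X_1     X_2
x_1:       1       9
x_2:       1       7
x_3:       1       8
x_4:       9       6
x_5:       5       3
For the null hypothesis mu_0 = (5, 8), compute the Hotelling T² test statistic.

Step 1 — sample mean vector:
  mean(X_1) = (1 + 1 + 1 + 9 + 5) / 5 = 17/5 = 3.4
  mean(X_2) = (9 + 7 + 8 + 6 + 3) / 5 = 33/5 = 6.6
  x̄ = (3.4, 6.6),  deviation x̄ - mu_0 = (3.4, 6.6) - (5, 8) = (-1.6, -1.4).

Step 2 — sample covariance matrix, S[i,j] = (1/(n-1)) · Σ_k (x_{k,i} - mean_i) · (x_{k,j} - mean_j), divisor n-1 = 4:
  S[X_1,X_1] = ((-2.4)·(-2.4) + (-2.4)·(-2.4) + (-2.4)·(-2.4) + (5.6)·(5.6) + (1.6)·(1.6)) / 4 = 51.2/4 = 12.8
  S[X_1,X_2] = ((-2.4)·(2.4) + (-2.4)·(0.4) + (-2.4)·(1.4) + (5.6)·(-0.6) + (1.6)·(-3.6)) / 4 = -19.2/4 = -4.8
  S[X_2,X_2] = ((2.4)·(2.4) + (0.4)·(0.4) + (1.4)·(1.4) + (-0.6)·(-0.6) + (-3.6)·(-3.6)) / 4 = 21.2/4 = 5.3
  S = [[12.8, -4.8],
 [-4.8, 5.3]].

Step 3 — invert S. det(S) = 12.8·5.3 - (-4.8)² = 44.8.
  S^{-1} = (1/det) · [[d, -b], [-b, a]] = [[0.1183, 0.1071],
 [0.1071, 0.2857]].

Step 4 — quadratic form (x̄ - mu_0)^T · S^{-1} · (x̄ - mu_0):
  S^{-1} · (x̄ - mu_0) = (-0.3393, -0.5714),
  (x̄ - mu_0)^T · [...] = (-1.6)·(-0.3393) + (-1.4)·(-0.5714) = 1.3429.

Step 5 — scale by n: T² = 5 · 1.3429 = 6.7143.

T² ≈ 6.7143


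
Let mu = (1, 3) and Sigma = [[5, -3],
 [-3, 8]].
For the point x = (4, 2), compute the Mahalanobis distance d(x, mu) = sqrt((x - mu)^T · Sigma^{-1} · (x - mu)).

Step 1 — centre the observation: (x - mu) = (3, -1).

Step 2 — invert Sigma. det(Sigma) = 5·8 - (-3)² = 31.
  Sigma^{-1} = (1/det) · [[d, -b], [-b, a]] = [[0.2581, 0.0968],
 [0.0968, 0.1613]].

Step 3 — form the quadratic (x - mu)^T · Sigma^{-1} · (x - mu):
  Sigma^{-1} · (x - mu) = (0.6774, 0.129).
  (x - mu)^T · [Sigma^{-1} · (x - mu)] = (3)·(0.6774) + (-1)·(0.129) = 1.9032.

Step 4 — take square root: d = √(1.9032) ≈ 1.3796.

d(x, mu) = √(1.9032) ≈ 1.3796


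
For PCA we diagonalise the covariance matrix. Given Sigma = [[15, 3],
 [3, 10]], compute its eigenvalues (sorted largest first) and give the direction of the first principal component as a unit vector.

Step 1 — characteristic polynomial of 2×2 Sigma:
  det(Sigma - λI) = λ² - trace · λ + det = 0.
  trace = 15 + 10 = 25, det = 15·10 - (3)² = 141.
Step 2 — discriminant:
  Δ = trace² - 4·det = 625 - 564 = 61.
Step 3 — eigenvalues:
  λ = (trace ± √Δ)/2 = (25 ± 7.8102)/2,
  λ_1 = 16.4051,  λ_2 = 8.5949.

Step 4 — unit eigenvector for λ_1: solve (Sigma - λ_1 I)v = 0. First row:
  (15 - 16.4051)·v_x + (3)·v_y = 0, i.e. (-1.4051)·v_x + (3)·v_y = 0,
  so v ∝ (b, λ_1 - a) = (3, 1.4051) = u.
  ||u|| = √((3)² + (1.4051)²) = √(10.9744) ≈ 3.3128,
  v_1 = u/||u|| ≈ (0.9056, 0.4242) (||v_1|| = 1).

λ_1 = 16.4051,  λ_2 = 8.5949;  v_1 ≈ (0.9056, 0.4242)


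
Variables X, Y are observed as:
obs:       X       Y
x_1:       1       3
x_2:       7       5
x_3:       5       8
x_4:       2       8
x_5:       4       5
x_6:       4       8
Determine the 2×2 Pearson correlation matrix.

Step 1 — column means:
  mean(X) = (1 + 7 + 5 + 2 + 4 + 4) / 6 = 23/6 = 3.8333
  mean(Y) = (3 + 5 + 8 + 8 + 5 + 8) / 6 = 37/6 = 6.1667

Step 2 — sample variances and covariances s[i,j] = (1/(n-1)) · Σ_k (x_{k,i} - mean_i) · (x_{k,j} - mean_j), with n-1 = 5:
  s[X,X] = ((-2.8333)·(-2.8333) + (3.1667)·(3.1667) + (1.1667)·(1.1667) + (-1.8333)·(-1.8333) + (0.1667)·(0.1667) + (0.1667)·(0.1667)) / 5 = 22.8333/5 = 4.5667
  s[X,Y] = ((-2.8333)·(-3.1667) + (3.1667)·(-1.1667) + (1.1667)·(1.8333) + (-1.8333)·(1.8333) + (0.1667)·(-1.1667) + (0.1667)·(1.8333)) / 5 = 4.1667/5 = 0.8333
  s[Y,Y] = ((-3.1667)·(-3.1667) + (-1.1667)·(-1.1667) + (1.8333)·(1.8333) + (1.8333)·(1.8333) + (-1.1667)·(-1.1667) + (1.8333)·(1.8333)) / 5 = 22.8333/5 = 4.5667
  Sample standard deviations s_i = √(s[i,i]):
  s(X) = √(4.5667) = 2.137
  s(Y) = √(4.5667) = 2.137

Step 3 — r_{ij} = s_{ij} / (s_i · s_j):
  r[X,X] = 1 (diagonal).
  r[X,Y] = 0.8333 / (2.137 · 2.137) = 0.8333 / 4.5667 = 0.1825
  r[Y,Y] = 1 (diagonal).

R is symmetric with unit diagonal. Assembling:

R = [[1, 0.1825],
 [0.1825, 1]]


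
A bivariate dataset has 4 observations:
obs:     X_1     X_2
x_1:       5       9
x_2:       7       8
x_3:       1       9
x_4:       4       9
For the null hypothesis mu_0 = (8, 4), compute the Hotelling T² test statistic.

Step 1 — sample mean vector:
  mean(X_1) = (5 + 7 + 1 + 4) / 4 = 17/4 = 4.25
  mean(X_2) = (9 + 8 + 9 + 9) / 4 = 35/4 = 8.75
  x̄ = (4.25, 8.75),  deviation x̄ - mu_0 = (4.25, 8.75) - (8, 4) = (-3.75, 4.75).

Step 2 — sample covariance matrix, S[i,j] = (1/(n-1)) · Σ_k (x_{k,i} - mean_i) · (x_{k,j} - mean_j), divisor n-1 = 3:
  S[X_1,X_1] = ((0.75)·(0.75) + (2.75)·(2.75) + (-3.25)·(-3.25) + (-0.25)·(-0.25)) / 3 = 18.75/3 = 6.25
  S[X_1,X_2] = ((0.75)·(0.25) + (2.75)·(-0.75) + (-3.25)·(0.25) + (-0.25)·(0.25)) / 3 = -2.75/3 = -0.9167
  S[X_2,X_2] = ((0.25)·(0.25) + (-0.75)·(-0.75) + (0.25)·(0.25) + (0.25)·(0.25)) / 3 = 0.75/3 = 0.25
  S = [[6.25, -0.9167],
 [-0.9167, 0.25]].

Step 3 — invert S. det(S) = 6.25·0.25 - (-0.9167)² = 0.7222.
  S^{-1} = (1/det) · [[d, -b], [-b, a]] = [[0.3462, 1.2692],
 [1.2692, 8.6538]].

Step 4 — quadratic form (x̄ - mu_0)^T · S^{-1} · (x̄ - mu_0):
  S^{-1} · (x̄ - mu_0) = (4.7308, 36.3462),
  (x̄ - mu_0)^T · [...] = (-3.75)·(4.7308) + (4.75)·(36.3462) = 154.9038.

Step 5 — scale by n: T² = 4 · 154.9038 = 619.6154.

T² ≈ 619.6154


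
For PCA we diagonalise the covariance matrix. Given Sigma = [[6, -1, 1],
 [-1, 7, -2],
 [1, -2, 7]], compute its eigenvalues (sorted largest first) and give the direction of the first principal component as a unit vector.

Step 1 — characteristic polynomial p(λ) = det(λI - Sigma) = λ³ - tr·λ² + c_1·λ - det, where tr = trace, c_1 = sum of the principal 2×2 minors, det = det(Sigma):
  tr = 6 + 7 + 7 = 20,
  c_1 = (6·7 - (-1)²) + (6·7 - (1)²) + (7·7 - (-2)²) = 41 + 41 + 45 = 127,
  det = 6·(7·7 - (-2)²) - (-1)·((-1)·7 - (-2)·(1)) + (1)·((-1)·(-2) - 7·(1)) = 6·(45) - (-1)·(-5) + (1)·(-5) = 260.
  So p(λ) = λ³ - 20λ² + 127λ - 260.
Step 2 — look for an integer root (rational root theorem: any rational root is an integer divisor of 260). Testing λ = 5:
  p(5) = 125 - 500 + 635 - 260 = 0  ✓
  Dividing out (λ - 5): p(λ) = (λ - 5)(λ² - 15λ + 52).
Step 3 — remaining eigenvalues from the quadratic λ² - 15λ + 52 = 0:
  Δ = 15² - 4·52 = 225 - 208 = 17,  λ = (15 ± √17)/2 = (15 ± 4.1231)/2 ≈ 9.5616 or 5.4384.
  Sorted: λ_1 = 9.5616,  λ_2 = 5.4384,  λ_3 = 5  (check: sum = 20 = tr ✓).

Step 4 — unit eigenvector for λ_1 ≈ 9.5616: v spans the null space of (Sigma - λ_1 I), whose rows are
  r_1 = (-3.5616, -1, 1),  r_2 = (-1, -2.5616, -2),  r_3 = (1, -2, -2.5616).
  v is orthogonal to every row, so take v ∝ r_1 × r_2 = ((-1)·(-2) - (1)·(-2.5616), (1)·(-1) - (-3.5616)·(-2), (-3.5616)·(-2.5616) - (-1)·(-1)) ≈ (4.5616, -8.1231, 8.1231).
  Let u = (4.5616, -8.1231, 8.1231).
  ||u|| = √((4.5616)² + (-8.1231)² + (8.1231)²) = √(152.7775) ≈ 12.3603,  v_1 = u/||u|| ≈ (0.369, -0.6572, 0.6572) (||v_1|| = 1).

λ_1 = 9.5616,  λ_2 = 5.4384,  λ_3 = 5;  v_1 ≈ (0.369, -0.6572, 0.6572)


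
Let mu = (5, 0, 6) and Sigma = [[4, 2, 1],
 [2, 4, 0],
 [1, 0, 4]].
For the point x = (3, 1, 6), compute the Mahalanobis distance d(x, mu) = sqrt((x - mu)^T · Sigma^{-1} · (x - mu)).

Step 1 — centre the observation: (x - mu) = (-2, 1, 0).

Step 2 — invert Sigma (cofactor / det for 3×3, or solve directly):
  Sigma^{-1} = [[0.3636, -0.1818, -0.0909],
 [-0.1818, 0.3409, 0.0455],
 [-0.0909, 0.0455, 0.2727]].

Step 3 — form the quadratic (x - mu)^T · Sigma^{-1} · (x - mu):
  Sigma^{-1} · (x - mu) = (-0.9091, 0.7045, 0.2273).
  (x - mu)^T · [Sigma^{-1} · (x - mu)] = (-2)·(-0.9091) + (1)·(0.7045) + (0)·(0.2273) = 2.5227.

Step 4 — take square root: d = √(2.5227) ≈ 1.5883.

d(x, mu) = √(2.5227) ≈ 1.5883


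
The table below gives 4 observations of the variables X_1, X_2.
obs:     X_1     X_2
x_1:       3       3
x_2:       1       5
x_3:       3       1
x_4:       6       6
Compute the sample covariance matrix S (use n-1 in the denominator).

Step 1 — column means:
  mean(X_1) = (3 + 1 + 3 + 6) / 4 = 13/4 = 3.25
  mean(X_2) = (3 + 5 + 1 + 6) / 4 = 15/4 = 3.75

Step 2 — sample covariance S[i,j] = (1/(n-1)) · Σ_k (x_{k,i} - mean_i) · (x_{k,j} - mean_j), with n-1 = 3.
  S[X_1,X_1] = ((-0.25)·(-0.25) + (-2.25)·(-2.25) + (-0.25)·(-0.25) + (2.75)·(2.75)) / 3 = 12.75/3 = 4.25
  S[X_1,X_2] = ((-0.25)·(-0.75) + (-2.25)·(1.25) + (-0.25)·(-2.75) + (2.75)·(2.25)) / 3 = 4.25/3 = 1.4167
  S[X_2,X_2] = ((-0.75)·(-0.75) + (1.25)·(1.25) + (-2.75)·(-2.75) + (2.25)·(2.25)) / 3 = 14.75/3 = 4.9167

S is symmetric (S[j,i] = S[i,j]). Assembling:

S = [[4.25, 1.4167],
 [1.4167, 4.9167]]


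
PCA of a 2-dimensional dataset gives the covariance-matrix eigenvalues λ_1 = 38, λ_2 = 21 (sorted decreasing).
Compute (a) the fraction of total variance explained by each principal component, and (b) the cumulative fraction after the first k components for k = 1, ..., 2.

Step 1 — total variance = trace(Sigma) = Σ λ_i = 38 + 21 = 59.

Step 2 — fraction explained by component i = λ_i / Σ λ:
  PC1: 38/59 = 0.6441
  PC2: 21/59 = 0.3559

Step 3 — cumulative fraction after k components = (λ_1 + ... + λ_k) / Σ λ:
  k = 1: 38/59 = 0.6441
  k = 2: (38 + 21)/59 = 59/59 = 1

Summary (fraction, with percent):

explained: PC1 0.6441 (64.41%), PC2 0.3559 (35.59%);  cumulative: 0.6441, 1


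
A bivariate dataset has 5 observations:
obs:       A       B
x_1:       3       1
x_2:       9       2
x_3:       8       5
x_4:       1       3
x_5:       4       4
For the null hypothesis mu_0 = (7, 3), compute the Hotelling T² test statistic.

Step 1 — sample mean vector:
  mean(A) = (3 + 9 + 8 + 1 + 4) / 5 = 25/5 = 5
  mean(B) = (1 + 2 + 5 + 3 + 4) / 5 = 15/5 = 3
  x̄ = (5, 3),  deviation x̄ - mu_0 = (5, 3) - (7, 3) = (-2, 0).

Step 2 — sample covariance matrix, S[i,j] = (1/(n-1)) · Σ_k (x_{k,i} - mean_i) · (x_{k,j} - mean_j), divisor n-1 = 4:
  S[A,A] = ((-2)·(-2) + (4)·(4) + (3)·(3) + (-4)·(-4) + (-1)·(-1)) / 4 = 46/4 = 11.5
  S[A,B] = ((-2)·(-2) + (4)·(-1) + (3)·(2) + (-4)·(0) + (-1)·(1)) / 4 = 5/4 = 1.25
  S[B,B] = ((-2)·(-2) + (-1)·(-1) + (2)·(2) + (0)·(0) + (1)·(1)) / 4 = 10/4 = 2.5
  S = [[11.5, 1.25],
 [1.25, 2.5]].

Step 3 — invert S. det(S) = 11.5·2.5 - (1.25)² = 27.1875.
  S^{-1} = (1/det) · [[d, -b], [-b, a]] = [[0.092, -0.046],
 [-0.046, 0.423]].

Step 4 — quadratic form (x̄ - mu_0)^T · S^{-1} · (x̄ - mu_0):
  S^{-1} · (x̄ - mu_0) = (-0.1839, 0.092),
  (x̄ - mu_0)^T · [...] = (-2)·(-0.1839) + (0)·(0.092) = 0.3678.

Step 5 — scale by n: T² = 5 · 0.3678 = 1.8391.

T² ≈ 1.8391


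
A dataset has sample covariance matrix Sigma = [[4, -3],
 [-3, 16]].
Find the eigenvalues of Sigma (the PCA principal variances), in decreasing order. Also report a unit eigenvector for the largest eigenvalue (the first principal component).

Step 1 — characteristic polynomial of 2×2 Sigma:
  det(Sigma - λI) = λ² - trace · λ + det = 0.
  trace = 4 + 16 = 20, det = 4·16 - (-3)² = 55.
Step 2 — discriminant:
  Δ = trace² - 4·det = 400 - 220 = 180.
Step 3 — eigenvalues:
  λ = (trace ± √Δ)/2 = (20 ± 13.4164)/2,
  λ_1 = 16.7082,  λ_2 = 3.2918.

Step 4 — unit eigenvector for λ_1: solve (Sigma - λ_1 I)v = 0. First row:
  (4 - 16.7082)·v_x + (-3)·v_y = 0, i.e. (-12.7082)·v_x + (-3)·v_y = 0,
  so v ∝ (b, λ_1 - a) = (-3, 12.7082); multiply by -1 so the first entry is positive: u = (3, -12.7082).
  ||u|| = √((3)² + (-12.7082)²) = √(170.4984) ≈ 13.0575,
  v_1 = u/||u|| ≈ (0.2298, -0.9732) (||v_1|| = 1).

λ_1 = 16.7082,  λ_2 = 3.2918;  v_1 ≈ (0.2298, -0.9732)


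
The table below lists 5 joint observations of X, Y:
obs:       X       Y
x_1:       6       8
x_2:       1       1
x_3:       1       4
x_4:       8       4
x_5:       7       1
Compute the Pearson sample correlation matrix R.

Step 1 — column means:
  mean(X) = (6 + 1 + 1 + 8 + 7) / 5 = 23/5 = 4.6
  mean(Y) = (8 + 1 + 4 + 4 + 1) / 5 = 18/5 = 3.6

Step 2 — sample variances and covariances s[i,j] = (1/(n-1)) · Σ_k (x_{k,i} - mean_i) · (x_{k,j} - mean_j), with n-1 = 4:
  s[X,X] = ((1.4)·(1.4) + (-3.6)·(-3.6) + (-3.6)·(-3.6) + (3.4)·(3.4) + (2.4)·(2.4)) / 4 = 45.2/4 = 11.3
  s[X,Y] = ((1.4)·(4.4) + (-3.6)·(-2.6) + (-3.6)·(0.4) + (3.4)·(0.4) + (2.4)·(-2.6)) / 4 = 9.2/4 = 2.3
  s[Y,Y] = ((4.4)·(4.4) + (-2.6)·(-2.6) + (0.4)·(0.4) + (0.4)·(0.4) + (-2.6)·(-2.6)) / 4 = 33.2/4 = 8.3
  Sample standard deviations s_i = √(s[i,i]):
  s(X) = √(11.3) = 3.3615
  s(Y) = √(8.3) = 2.881

Step 3 — r_{ij} = s_{ij} / (s_i · s_j):
  r[X,X] = 1 (diagonal).
  r[X,Y] = 2.3 / (3.3615 · 2.881) = 2.3 / 9.6845 = 0.2375
  r[Y,Y] = 1 (diagonal).

R is symmetric with unit diagonal. Assembling:

R = [[1, 0.2375],
 [0.2375, 1]]


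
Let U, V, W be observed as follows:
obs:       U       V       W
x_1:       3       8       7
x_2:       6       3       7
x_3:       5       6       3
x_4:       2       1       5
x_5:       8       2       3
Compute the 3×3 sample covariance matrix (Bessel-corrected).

Step 1 — column means:
  mean(U) = (3 + 6 + 5 + 2 + 8) / 5 = 24/5 = 4.8
  mean(V) = (8 + 3 + 6 + 1 + 2) / 5 = 20/5 = 4
  mean(W) = (7 + 7 + 3 + 5 + 3) / 5 = 25/5 = 5

Step 2 — sample covariance S[i,j] = (1/(n-1)) · Σ_k (x_{k,i} - mean_i) · (x_{k,j} - mean_j), with n-1 = 4.
  S[U,U] = ((-1.8)·(-1.8) + (1.2)·(1.2) + (0.2)·(0.2) + (-2.8)·(-2.8) + (3.2)·(3.2)) / 4 = 22.8/4 = 5.7
  S[U,V] = ((-1.8)·(4) + (1.2)·(-1) + (0.2)·(2) + (-2.8)·(-3) + (3.2)·(-2)) / 4 = -6/4 = -1.5
  S[U,W] = ((-1.8)·(2) + (1.2)·(2) + (0.2)·(-2) + (-2.8)·(0) + (3.2)·(-2)) / 4 = -8/4 = -2
  S[V,V] = ((4)·(4) + (-1)·(-1) + (2)·(2) + (-3)·(-3) + (-2)·(-2)) / 4 = 34/4 = 8.5
  S[V,W] = ((4)·(2) + (-1)·(2) + (2)·(-2) + (-3)·(0) + (-2)·(-2)) / 4 = 6/4 = 1.5
  S[W,W] = ((2)·(2) + (2)·(2) + (-2)·(-2) + (0)·(0) + (-2)·(-2)) / 4 = 16/4 = 4

S is symmetric (S[j,i] = S[i,j]). Assembling:

S = [[5.7, -1.5, -2],
 [-1.5, 8.5, 1.5],
 [-2, 1.5, 4]]


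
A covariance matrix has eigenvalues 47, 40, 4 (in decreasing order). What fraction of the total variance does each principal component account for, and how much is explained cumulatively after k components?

Step 1 — total variance = trace(Sigma) = Σ λ_i = 47 + 40 + 4 = 91.

Step 2 — fraction explained by component i = λ_i / Σ λ:
  PC1: 47/91 = 0.5165
  PC2: 40/91 = 0.4396
  PC3: 4/91 = 0.044

Step 3 — cumulative fraction after k components = (λ_1 + ... + λ_k) / Σ λ:
  k = 1: 47/91 = 0.5165
  k = 2: (47 + 40)/91 = 87/91 = 0.956
  k = 3: (47 + 40 + 4)/91 = 91/91 = 1

Summary (fraction, with percent):

explained: PC1 0.5165 (51.65%), PC2 0.4396 (43.96%), PC3 0.044 (4.4%);  cumulative: 0.5165, 0.956, 1


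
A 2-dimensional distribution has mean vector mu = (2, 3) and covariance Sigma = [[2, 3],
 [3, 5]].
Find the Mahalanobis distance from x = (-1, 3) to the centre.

Step 1 — centre the observation: (x - mu) = (-3, 0).

Step 2 — invert Sigma. det(Sigma) = 2·5 - (3)² = 1.
  Sigma^{-1} = (1/det) · [[d, -b], [-b, a]] = [[5, -3],
 [-3, 2]].

Step 3 — form the quadratic (x - mu)^T · Sigma^{-1} · (x - mu):
  Sigma^{-1} · (x - mu) = (-15, 9).
  (x - mu)^T · [Sigma^{-1} · (x - mu)] = (-3)·(-15) + (0)·(9) = 45.

Step 4 — take square root: d = √(45) ≈ 6.7082.

d(x, mu) = √(45) ≈ 6.7082


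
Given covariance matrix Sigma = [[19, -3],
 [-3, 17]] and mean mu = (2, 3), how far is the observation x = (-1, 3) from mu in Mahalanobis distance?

Step 1 — centre the observation: (x - mu) = (-3, 0).

Step 2 — invert Sigma. det(Sigma) = 19·17 - (-3)² = 314.
  Sigma^{-1} = (1/det) · [[d, -b], [-b, a]] = [[0.0541, 0.0096],
 [0.0096, 0.0605]].

Step 3 — form the quadratic (x - mu)^T · Sigma^{-1} · (x - mu):
  Sigma^{-1} · (x - mu) = (-0.1624, -0.0287).
  (x - mu)^T · [Sigma^{-1} · (x - mu)] = (-3)·(-0.1624) + (0)·(-0.0287) = 0.4873.

Step 4 — take square root: d = √(0.4873) ≈ 0.698.

d(x, mu) = √(0.4873) ≈ 0.698


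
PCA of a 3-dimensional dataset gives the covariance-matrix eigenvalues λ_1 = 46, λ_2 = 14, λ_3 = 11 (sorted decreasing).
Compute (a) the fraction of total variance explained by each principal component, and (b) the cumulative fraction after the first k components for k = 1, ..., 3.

Step 1 — total variance = trace(Sigma) = Σ λ_i = 46 + 14 + 11 = 71.

Step 2 — fraction explained by component i = λ_i / Σ λ:
  PC1: 46/71 = 0.6479
  PC2: 14/71 = 0.1972
  PC3: 11/71 = 0.1549

Step 3 — cumulative fraction after k components = (λ_1 + ... + λ_k) / Σ λ:
  k = 1: 46/71 = 0.6479
  k = 2: (46 + 14)/71 = 60/71 = 0.8451
  k = 3: (46 + 14 + 11)/71 = 71/71 = 1

Summary (fraction, with percent):

explained: PC1 0.6479 (64.79%), PC2 0.1972 (19.72%), PC3 0.1549 (15.49%);  cumulative: 0.6479, 0.8451, 1


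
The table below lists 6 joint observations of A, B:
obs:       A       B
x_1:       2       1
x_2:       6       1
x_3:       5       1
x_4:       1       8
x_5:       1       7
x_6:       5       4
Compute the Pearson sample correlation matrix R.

Step 1 — column means:
  mean(A) = (2 + 6 + 5 + 1 + 1 + 5) / 6 = 20/6 = 3.3333
  mean(B) = (1 + 1 + 1 + 8 + 7 + 4) / 6 = 22/6 = 3.6667

Step 2 — sample variances and covariances s[i,j] = (1/(n-1)) · Σ_k (x_{k,i} - mean_i) · (x_{k,j} - mean_j), with n-1 = 5:
  s[A,A] = ((-1.3333)·(-1.3333) + (2.6667)·(2.6667) + (1.6667)·(1.6667) + (-2.3333)·(-2.3333) + (-2.3333)·(-2.3333) + (1.6667)·(1.6667)) / 5 = 25.3333/5 = 5.0667
  s[A,B] = ((-1.3333)·(-2.6667) + (2.6667)·(-2.6667) + (1.6667)·(-2.6667) + (-2.3333)·(4.3333) + (-2.3333)·(3.3333) + (1.6667)·(0.3333)) / 5 = -25.3333/5 = -5.0667
  s[B,B] = ((-2.6667)·(-2.6667) + (-2.6667)·(-2.6667) + (-2.6667)·(-2.6667) + (4.3333)·(4.3333) + (3.3333)·(3.3333) + (0.3333)·(0.3333)) / 5 = 51.3333/5 = 10.2667
  Sample standard deviations s_i = √(s[i,i]):
  s(A) = √(5.0667) = 2.2509
  s(B) = √(10.2667) = 3.2042

Step 3 — r_{ij} = s_{ij} / (s_i · s_j):
  r[A,A] = 1 (diagonal).
  r[A,B] = -5.0667 / (2.2509 · 3.2042) = -5.0667 / 7.2123 = -0.7025
  r[B,B] = 1 (diagonal).

R is symmetric with unit diagonal. Assembling:

R = [[1, -0.7025],
 [-0.7025, 1]]


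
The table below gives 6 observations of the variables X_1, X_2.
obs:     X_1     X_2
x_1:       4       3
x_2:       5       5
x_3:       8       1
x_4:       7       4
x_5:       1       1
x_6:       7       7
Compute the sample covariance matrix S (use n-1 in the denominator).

Step 1 — column means:
  mean(X_1) = (4 + 5 + 8 + 7 + 1 + 7) / 6 = 32/6 = 5.3333
  mean(X_2) = (3 + 5 + 1 + 4 + 1 + 7) / 6 = 21/6 = 3.5

Step 2 — sample covariance S[i,j] = (1/(n-1)) · Σ_k (x_{k,i} - mean_i) · (x_{k,j} - mean_j), with n-1 = 5.
  S[X_1,X_1] = ((-1.3333)·(-1.3333) + (-0.3333)·(-0.3333) + (2.6667)·(2.6667) + (1.6667)·(1.6667) + (-4.3333)·(-4.3333) + (1.6667)·(1.6667)) / 5 = 33.3333/5 = 6.6667
  S[X_1,X_2] = ((-1.3333)·(-0.5) + (-0.3333)·(1.5) + (2.6667)·(-2.5) + (1.6667)·(0.5) + (-4.3333)·(-2.5) + (1.6667)·(3.5)) / 5 = 11/5 = 2.2
  S[X_2,X_2] = ((-0.5)·(-0.5) + (1.5)·(1.5) + (-2.5)·(-2.5) + (0.5)·(0.5) + (-2.5)·(-2.5) + (3.5)·(3.5)) / 5 = 27.5/5 = 5.5

S is symmetric (S[j,i] = S[i,j]). Assembling:

S = [[6.6667, 2.2],
 [2.2, 5.5]]


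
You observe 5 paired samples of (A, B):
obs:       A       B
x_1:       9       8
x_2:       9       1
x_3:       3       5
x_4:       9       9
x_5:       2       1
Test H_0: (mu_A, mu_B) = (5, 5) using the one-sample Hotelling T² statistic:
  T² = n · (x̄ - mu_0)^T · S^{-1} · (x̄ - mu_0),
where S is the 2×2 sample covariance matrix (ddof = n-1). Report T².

Step 1 — sample mean vector:
  mean(A) = (9 + 9 + 3 + 9 + 2) / 5 = 32/5 = 6.4
  mean(B) = (8 + 1 + 5 + 9 + 1) / 5 = 24/5 = 4.8
  x̄ = (6.4, 4.8),  deviation x̄ - mu_0 = (6.4, 4.8) - (5, 5) = (1.4, -0.2).

Step 2 — sample covariance matrix, S[i,j] = (1/(n-1)) · Σ_k (x_{k,i} - mean_i) · (x_{k,j} - mean_j), divisor n-1 = 4:
  S[A,A] = ((2.6)·(2.6) + (2.6)·(2.6) + (-3.4)·(-3.4) + (2.6)·(2.6) + (-4.4)·(-4.4)) / 4 = 51.2/4 = 12.8
  S[A,B] = ((2.6)·(3.2) + (2.6)·(-3.8) + (-3.4)·(0.2) + (2.6)·(4.2) + (-4.4)·(-3.8)) / 4 = 25.4/4 = 6.35
  S[B,B] = ((3.2)·(3.2) + (-3.8)·(-3.8) + (0.2)·(0.2) + (4.2)·(4.2) + (-3.8)·(-3.8)) / 4 = 56.8/4 = 14.2
  S = [[12.8, 6.35],
 [6.35, 14.2]].

Step 3 — invert S. det(S) = 12.8·14.2 - (6.35)² = 141.4375.
  S^{-1} = (1/det) · [[d, -b], [-b, a]] = [[0.1004, -0.0449],
 [-0.0449, 0.0905]].

Step 4 — quadratic form (x̄ - mu_0)^T · S^{-1} · (x̄ - mu_0):
  S^{-1} · (x̄ - mu_0) = (0.1495, -0.081),
  (x̄ - mu_0)^T · [...] = (1.4)·(0.1495) + (-0.2)·(-0.081) = 0.2255.

Step 5 — scale by n: T² = 5 · 0.2255 = 1.1277.

T² ≈ 1.1277


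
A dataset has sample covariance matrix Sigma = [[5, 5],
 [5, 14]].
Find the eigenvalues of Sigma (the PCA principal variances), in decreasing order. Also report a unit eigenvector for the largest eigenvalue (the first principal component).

Step 1 — characteristic polynomial of 2×2 Sigma:
  det(Sigma - λI) = λ² - trace · λ + det = 0.
  trace = 5 + 14 = 19, det = 5·14 - (5)² = 45.
Step 2 — discriminant:
  Δ = trace² - 4·det = 361 - 180 = 181.
Step 3 — eigenvalues:
  λ = (trace ± √Δ)/2 = (19 ± 13.4536)/2,
  λ_1 = 16.2268,  λ_2 = 2.7732.

Step 4 — unit eigenvector for λ_1: solve (Sigma - λ_1 I)v = 0. First row:
  (5 - 16.2268)·v_x + (5)·v_y = 0, i.e. (-11.2268)·v_x + (5)·v_y = 0,
  so v ∝ (b, λ_1 - a) = (5, 11.2268) = u.
  ||u|| = √((5)² + (11.2268)²) = √(151.0413) ≈ 12.2899,
  v_1 = u/||u|| ≈ (0.4068, 0.9135) (||v_1|| = 1).

λ_1 = 16.2268,  λ_2 = 2.7732;  v_1 ≈ (0.4068, 0.9135)


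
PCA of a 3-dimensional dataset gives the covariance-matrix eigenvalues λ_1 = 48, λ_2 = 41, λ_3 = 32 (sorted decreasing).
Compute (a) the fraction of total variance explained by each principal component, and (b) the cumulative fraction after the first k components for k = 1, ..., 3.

Step 1 — total variance = trace(Sigma) = Σ λ_i = 48 + 41 + 32 = 121.

Step 2 — fraction explained by component i = λ_i / Σ λ:
  PC1: 48/121 = 0.3967
  PC2: 41/121 = 0.3388
  PC3: 32/121 = 0.2645

Step 3 — cumulative fraction after k components = (λ_1 + ... + λ_k) / Σ λ:
  k = 1: 48/121 = 0.3967
  k = 2: (48 + 41)/121 = 89/121 = 0.7355
  k = 3: (48 + 41 + 32)/121 = 121/121 = 1

Summary (fraction, with percent):

explained: PC1 0.3967 (39.67%), PC2 0.3388 (33.88%), PC3 0.2645 (26.45%);  cumulative: 0.3967, 0.7355, 1


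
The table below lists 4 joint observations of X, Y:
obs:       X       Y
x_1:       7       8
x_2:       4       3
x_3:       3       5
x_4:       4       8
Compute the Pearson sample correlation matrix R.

Step 1 — column means:
  mean(X) = (7 + 4 + 3 + 4) / 4 = 18/4 = 4.5
  mean(Y) = (8 + 3 + 5 + 8) / 4 = 24/4 = 6

Step 2 — sample variances and covariances s[i,j] = (1/(n-1)) · Σ_k (x_{k,i} - mean_i) · (x_{k,j} - mean_j), with n-1 = 3:
  s[X,X] = ((2.5)·(2.5) + (-0.5)·(-0.5) + (-1.5)·(-1.5) + (-0.5)·(-0.5)) / 3 = 9/3 = 3
  s[X,Y] = ((2.5)·(2) + (-0.5)·(-3) + (-1.5)·(-1) + (-0.5)·(2)) / 3 = 7/3 = 2.3333
  s[Y,Y] = ((2)·(2) + (-3)·(-3) + (-1)·(-1) + (2)·(2)) / 3 = 18/3 = 6
  Sample standard deviations s_i = √(s[i,i]):
  s(X) = √(3) = 1.7321
  s(Y) = √(6) = 2.4495

Step 3 — r_{ij} = s_{ij} / (s_i · s_j):
  r[X,X] = 1 (diagonal).
  r[X,Y] = 2.3333 / (1.7321 · 2.4495) = 2.3333 / 4.2426 = 0.55
  r[Y,Y] = 1 (diagonal).

R is symmetric with unit diagonal. Assembling:

R = [[1, 0.55],
 [0.55, 1]]


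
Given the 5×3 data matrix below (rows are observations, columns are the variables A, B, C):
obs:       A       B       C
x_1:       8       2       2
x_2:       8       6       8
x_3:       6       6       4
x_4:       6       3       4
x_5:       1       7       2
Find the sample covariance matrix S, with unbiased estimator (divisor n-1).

Step 1 — column means:
  mean(A) = (8 + 8 + 6 + 6 + 1) / 5 = 29/5 = 5.8
  mean(B) = (2 + 6 + 6 + 3 + 7) / 5 = 24/5 = 4.8
  mean(C) = (2 + 8 + 4 + 4 + 2) / 5 = 20/5 = 4

Step 2 — sample covariance S[i,j] = (1/(n-1)) · Σ_k (x_{k,i} - mean_i) · (x_{k,j} - mean_j), with n-1 = 4.
  S[A,A] = ((2.2)·(2.2) + (2.2)·(2.2) + (0.2)·(0.2) + (0.2)·(0.2) + (-4.8)·(-4.8)) / 4 = 32.8/4 = 8.2
  S[A,B] = ((2.2)·(-2.8) + (2.2)·(1.2) + (0.2)·(1.2) + (0.2)·(-1.8) + (-4.8)·(2.2)) / 4 = -14.2/4 = -3.55
  S[A,C] = ((2.2)·(-2) + (2.2)·(4) + (0.2)·(0) + (0.2)·(0) + (-4.8)·(-2)) / 4 = 14/4 = 3.5
  S[B,B] = ((-2.8)·(-2.8) + (1.2)·(1.2) + (1.2)·(1.2) + (-1.8)·(-1.8) + (2.2)·(2.2)) / 4 = 18.8/4 = 4.7
  S[B,C] = ((-2.8)·(-2) + (1.2)·(4) + (1.2)·(0) + (-1.8)·(0) + (2.2)·(-2)) / 4 = 6/4 = 1.5
  S[C,C] = ((-2)·(-2) + (4)·(4) + (0)·(0) + (0)·(0) + (-2)·(-2)) / 4 = 24/4 = 6

S is symmetric (S[j,i] = S[i,j]). Assembling:

S = [[8.2, -3.55, 3.5],
 [-3.55, 4.7, 1.5],
 [3.5, 1.5, 6]]


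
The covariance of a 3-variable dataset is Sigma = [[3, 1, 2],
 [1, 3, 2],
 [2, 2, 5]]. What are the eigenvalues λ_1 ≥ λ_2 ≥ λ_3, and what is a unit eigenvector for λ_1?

Step 1 — characteristic polynomial p(λ) = det(λI - Sigma) = λ³ - tr·λ² + c_1·λ - det, where tr = trace, c_1 = sum of the principal 2×2 minors, det = det(Sigma):
  tr = 3 + 3 + 5 = 11,
  c_1 = (3·3 - (1)²) + (3·5 - (2)²) + (3·5 - (2)²) = 8 + 11 + 11 = 30,
  det = 3·(3·5 - (2)²) - (1)·((1)·5 - (2)·(2)) + (2)·((1)·(2) - 3·(2)) = 3·(11) - (1)·(1) + (2)·(-4) = 24.
  So p(λ) = λ³ - 11λ² + 30λ - 24.
Step 2 — look for an integer root (rational root theorem: any rational root is an integer divisor of 24). Testing λ = 2:
  p(2) = 8 - 44 + 60 - 24 = 0  ✓
  Dividing out (λ - 2): p(λ) = (λ - 2)(λ² - 9λ + 12).
Step 3 — remaining eigenvalues from the quadratic λ² - 9λ + 12 = 0:
  Δ = 9² - 4·12 = 81 - 48 = 33,  λ = (9 ± √33)/2 = (9 ± 5.7446)/2 ≈ 7.3723 or 1.6277.
  Sorted: λ_1 = 7.3723,  λ_2 = 2,  λ_3 = 1.6277  (check: sum = 11 = tr ✓).

Step 4 — unit eigenvector for λ_1 ≈ 7.3723: v spans the null space of (Sigma - λ_1 I), whose rows are
  r_1 = (-4.3723, 1, 2),  r_2 = (1, -4.3723, 2),  r_3 = (2, 2, -2.3723).
  v is orthogonal to every row, so take v ∝ r_1 × r_2 = ((1)·(2) - (2)·(-4.3723), (2)·(1) - (-4.3723)·(2), (-4.3723)·(-4.3723) - (1)·(1)) ≈ (10.7446, 10.7446, 18.1168).
  Let u = (10.7446, 10.7446, 18.1168).
  ||u|| = √((10.7446)² + (10.7446)² + (18.1168)²) = √(559.1113) ≈ 23.6455,  v_1 = u/||u|| ≈ (0.4544, 0.4544, 0.7662) (||v_1|| = 1).

λ_1 = 7.3723,  λ_2 = 2,  λ_3 = 1.6277;  v_1 ≈ (0.4544, 0.4544, 0.7662)


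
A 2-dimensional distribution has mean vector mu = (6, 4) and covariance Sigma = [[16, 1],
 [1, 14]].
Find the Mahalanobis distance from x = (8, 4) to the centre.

Step 1 — centre the observation: (x - mu) = (2, 0).

Step 2 — invert Sigma. det(Sigma) = 16·14 - (1)² = 223.
  Sigma^{-1} = (1/det) · [[d, -b], [-b, a]] = [[0.0628, -0.0045],
 [-0.0045, 0.0717]].

Step 3 — form the quadratic (x - mu)^T · Sigma^{-1} · (x - mu):
  Sigma^{-1} · (x - mu) = (0.1256, -0.009).
  (x - mu)^T · [Sigma^{-1} · (x - mu)] = (2)·(0.1256) + (0)·(-0.009) = 0.2511.

Step 4 — take square root: d = √(0.2511) ≈ 0.5011.

d(x, mu) = √(0.2511) ≈ 0.5011


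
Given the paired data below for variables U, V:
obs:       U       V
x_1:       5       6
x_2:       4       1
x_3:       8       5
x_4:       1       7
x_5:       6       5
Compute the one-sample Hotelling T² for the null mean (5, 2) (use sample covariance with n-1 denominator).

Step 1 — sample mean vector:
  mean(U) = (5 + 4 + 8 + 1 + 6) / 5 = 24/5 = 4.8
  mean(V) = (6 + 1 + 5 + 7 + 5) / 5 = 24/5 = 4.8
  x̄ = (4.8, 4.8),  deviation x̄ - mu_0 = (4.8, 4.8) - (5, 2) = (-0.2, 2.8).

Step 2 — sample covariance matrix, S[i,j] = (1/(n-1)) · Σ_k (x_{k,i} - mean_i) · (x_{k,j} - mean_j), divisor n-1 = 4:
  S[U,U] = ((0.2)·(0.2) + (-0.8)·(-0.8) + (3.2)·(3.2) + (-3.8)·(-3.8) + (1.2)·(1.2)) / 4 = 26.8/4 = 6.7
  S[U,V] = ((0.2)·(1.2) + (-0.8)·(-3.8) + (3.2)·(0.2) + (-3.8)·(2.2) + (1.2)·(0.2)) / 4 = -4.2/4 = -1.05
  S[V,V] = ((1.2)·(1.2) + (-3.8)·(-3.8) + (0.2)·(0.2) + (2.2)·(2.2) + (0.2)·(0.2)) / 4 = 20.8/4 = 5.2
  S = [[6.7, -1.05],
 [-1.05, 5.2]].

Step 3 — invert S. det(S) = 6.7·5.2 - (-1.05)² = 33.7375.
  S^{-1} = (1/det) · [[d, -b], [-b, a]] = [[0.1541, 0.0311],
 [0.0311, 0.1986]].

Step 4 — quadratic form (x̄ - mu_0)^T · S^{-1} · (x̄ - mu_0):
  S^{-1} · (x̄ - mu_0) = (0.0563, 0.5498),
  (x̄ - mu_0)^T · [...] = (-0.2)·(0.0563) + (2.8)·(0.5498) = 1.5283.

Step 5 — scale by n: T² = 5 · 1.5283 = 7.6413.

T² ≈ 7.6413


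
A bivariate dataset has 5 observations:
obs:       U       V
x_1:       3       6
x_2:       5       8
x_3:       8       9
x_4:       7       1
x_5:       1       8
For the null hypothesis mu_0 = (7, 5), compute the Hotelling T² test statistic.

Step 1 — sample mean vector:
  mean(U) = (3 + 5 + 8 + 7 + 1) / 5 = 24/5 = 4.8
  mean(V) = (6 + 8 + 9 + 1 + 8) / 5 = 32/5 = 6.4
  x̄ = (4.8, 6.4),  deviation x̄ - mu_0 = (4.8, 6.4) - (7, 5) = (-2.2, 1.4).

Step 2 — sample covariance matrix, S[i,j] = (1/(n-1)) · Σ_k (x_{k,i} - mean_i) · (x_{k,j} - mean_j), divisor n-1 = 4:
  S[U,U] = ((-1.8)·(-1.8) + (0.2)·(0.2) + (3.2)·(3.2) + (2.2)·(2.2) + (-3.8)·(-3.8)) / 4 = 32.8/4 = 8.2
  S[U,V] = ((-1.8)·(-0.4) + (0.2)·(1.6) + (3.2)·(2.6) + (2.2)·(-5.4) + (-3.8)·(1.6)) / 4 = -8.6/4 = -2.15
  S[V,V] = ((-0.4)·(-0.4) + (1.6)·(1.6) + (2.6)·(2.6) + (-5.4)·(-5.4) + (1.6)·(1.6)) / 4 = 41.2/4 = 10.3
  S = [[8.2, -2.15],
 [-2.15, 10.3]].

Step 3 — invert S. det(S) = 8.2·10.3 - (-2.15)² = 79.8375.
  S^{-1} = (1/det) · [[d, -b], [-b, a]] = [[0.129, 0.0269],
 [0.0269, 0.1027]].

Step 4 — quadratic form (x̄ - mu_0)^T · S^{-1} · (x̄ - mu_0):
  S^{-1} · (x̄ - mu_0) = (-0.2461, 0.0845),
  (x̄ - mu_0)^T · [...] = (-2.2)·(-0.2461) + (1.4)·(0.0845) = 0.6598.

Step 5 — scale by n: T² = 5 · 0.6598 = 3.2992.

T² ≈ 3.2992


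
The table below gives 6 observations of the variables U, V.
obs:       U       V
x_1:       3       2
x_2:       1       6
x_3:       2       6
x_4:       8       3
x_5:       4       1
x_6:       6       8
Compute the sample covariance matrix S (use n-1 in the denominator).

Step 1 — column means:
  mean(U) = (3 + 1 + 2 + 8 + 4 + 6) / 6 = 24/6 = 4
  mean(V) = (2 + 6 + 6 + 3 + 1 + 8) / 6 = 26/6 = 4.3333

Step 2 — sample covariance S[i,j] = (1/(n-1)) · Σ_k (x_{k,i} - mean_i) · (x_{k,j} - mean_j), with n-1 = 5.
  S[U,U] = ((-1)·(-1) + (-3)·(-3) + (-2)·(-2) + (4)·(4) + (0)·(0) + (2)·(2)) / 5 = 34/5 = 6.8
  S[U,V] = ((-1)·(-2.3333) + (-3)·(1.6667) + (-2)·(1.6667) + (4)·(-1.3333) + (0)·(-3.3333) + (2)·(3.6667)) / 5 = -4/5 = -0.8
  S[V,V] = ((-2.3333)·(-2.3333) + (1.6667)·(1.6667) + (1.6667)·(1.6667) + (-1.3333)·(-1.3333) + (-3.3333)·(-3.3333) + (3.6667)·(3.6667)) / 5 = 37.3333/5 = 7.4667

S is symmetric (S[j,i] = S[i,j]). Assembling:

S = [[6.8, -0.8],
 [-0.8, 7.4667]]


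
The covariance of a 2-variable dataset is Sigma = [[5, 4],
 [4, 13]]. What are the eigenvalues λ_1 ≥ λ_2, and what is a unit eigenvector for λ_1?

Step 1 — characteristic polynomial of 2×2 Sigma:
  det(Sigma - λI) = λ² - trace · λ + det = 0.
  trace = 5 + 13 = 18, det = 5·13 - (4)² = 49.
Step 2 — discriminant:
  Δ = trace² - 4·det = 324 - 196 = 128.
Step 3 — eigenvalues:
  λ = (trace ± √Δ)/2 = (18 ± 11.3137)/2,
  λ_1 = 14.6569,  λ_2 = 3.3431.

Step 4 — unit eigenvector for λ_1: solve (Sigma - λ_1 I)v = 0. First row:
  (5 - 14.6569)·v_x + (4)·v_y = 0, i.e. (-9.6569)·v_x + (4)·v_y = 0,
  so v ∝ (b, λ_1 - a) = (4, 9.6569) = u.
  ||u|| = √((4)² + (9.6569)²) = √(109.2548) ≈ 10.4525,
  v_1 = u/||u|| ≈ (0.3827, 0.9239) (||v_1|| = 1).

λ_1 = 14.6569,  λ_2 = 3.3431;  v_1 ≈ (0.3827, 0.9239)
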